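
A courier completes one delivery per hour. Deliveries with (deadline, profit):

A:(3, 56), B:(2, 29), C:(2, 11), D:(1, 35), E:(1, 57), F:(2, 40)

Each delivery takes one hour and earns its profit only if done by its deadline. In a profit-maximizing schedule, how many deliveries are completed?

By profit: E(d1,57), A(d3,56), F(d2,40), D(d1,35), B(d2,29), C(d2,11)
E→slot 1; A→slot 3; F→slot 2; D skipped; B skipped; C skipped.
3 of 6 scheduled.

3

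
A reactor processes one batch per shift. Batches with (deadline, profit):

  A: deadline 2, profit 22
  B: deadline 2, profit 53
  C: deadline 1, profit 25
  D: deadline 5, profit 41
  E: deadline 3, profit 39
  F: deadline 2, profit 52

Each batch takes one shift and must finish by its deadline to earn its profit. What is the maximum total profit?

185

By profit: B(d2,53), F(d2,52), D(d5,41), E(d3,39), C(d1,25), A(d2,22)
B→slot 2; F→slot 1; D→slot 5; E→slot 3; C skipped; A skipped.
Profit = 52 + 53 + 39 + 41 = 185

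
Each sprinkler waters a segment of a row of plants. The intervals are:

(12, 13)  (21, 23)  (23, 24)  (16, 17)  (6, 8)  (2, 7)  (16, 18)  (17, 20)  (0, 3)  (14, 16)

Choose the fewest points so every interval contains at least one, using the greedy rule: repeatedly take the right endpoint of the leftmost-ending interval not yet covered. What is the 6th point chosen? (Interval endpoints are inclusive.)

Sorted: [0,3] [2,7] [6,8] [12,13] [14,16] [16,17] [16,18] [17,20] [21,23] [23,24]
{[0,3],[2,7]} hit by 3; {[6,8]} hit by 8; {[12,13]} hit by 13; {[14,16],[16,17],[16,18]} hit by 16; {[17,20]} hit by 20; {[21,23],[23,24]} hit by 23.
Points: 3, 8, 13, 16, 20, 23 (6 total).

23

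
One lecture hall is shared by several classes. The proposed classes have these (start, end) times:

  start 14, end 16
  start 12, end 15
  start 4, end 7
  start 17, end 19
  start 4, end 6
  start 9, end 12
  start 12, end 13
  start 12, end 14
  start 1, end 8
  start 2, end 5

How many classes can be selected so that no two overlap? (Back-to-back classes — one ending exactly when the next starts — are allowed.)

By end time: (2,5), (4,6), (4,7), (1,8), (9,12), (12,13), (12,14), (12,15), (14,16), (17,19).
Pick (2,5); next start ≥ 5 → (9,12); next start ≥ 12 → (12,13); next start ≥ 13 → (14,16); next start ≥ 16 → (17,19).
Selected 5 classes.

5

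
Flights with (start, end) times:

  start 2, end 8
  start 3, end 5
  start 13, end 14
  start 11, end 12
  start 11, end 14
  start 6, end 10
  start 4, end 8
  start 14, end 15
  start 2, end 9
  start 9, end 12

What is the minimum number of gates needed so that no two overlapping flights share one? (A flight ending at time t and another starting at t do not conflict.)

starts: [2, 2, 3, 4, 6, 9, 11, 11, 13, 14]
ends:   [5, 8, 8, 9, 10, 12, 12, 14, 14, 15]
s2→1 s2→2 s3→3 s4→4  — peak 4.

4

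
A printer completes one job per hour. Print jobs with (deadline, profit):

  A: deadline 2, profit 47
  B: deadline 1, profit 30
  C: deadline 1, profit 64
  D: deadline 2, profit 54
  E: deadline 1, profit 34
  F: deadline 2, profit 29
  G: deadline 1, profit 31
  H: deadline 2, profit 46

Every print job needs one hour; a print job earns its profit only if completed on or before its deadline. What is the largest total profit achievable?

Take jobs in profit order; each goes to the latest open slot no later than its deadline.
Profit order: C=64 D=54 A=47 H=46 E=34 G=31 B=30 F=29
Assign: C→slot 1, D→slot 2, A skipped, H skipped, E skipped, G skipped, B skipped, F skipped.
Slots: [1:C] [2:D]
Profit = 64 + 54 = 118

118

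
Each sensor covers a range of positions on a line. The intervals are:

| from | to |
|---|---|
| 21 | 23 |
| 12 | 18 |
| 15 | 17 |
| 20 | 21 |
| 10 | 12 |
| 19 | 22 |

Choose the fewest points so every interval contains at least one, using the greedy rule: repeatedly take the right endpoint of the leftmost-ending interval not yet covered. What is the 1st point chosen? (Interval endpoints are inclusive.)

12

Process intervals by earliest right end; each time one isn't hit yet, stab at its right endpoint.
By right end: [10,12]  [15,17]  [12,18]  [20,21]  [19,22]  [21,23]
[10,12] uncovered → point at 12; [15,17] uncovered → point at 17; [20,21] uncovered → point at 21.
Points: 12, 17, 21 (3 total).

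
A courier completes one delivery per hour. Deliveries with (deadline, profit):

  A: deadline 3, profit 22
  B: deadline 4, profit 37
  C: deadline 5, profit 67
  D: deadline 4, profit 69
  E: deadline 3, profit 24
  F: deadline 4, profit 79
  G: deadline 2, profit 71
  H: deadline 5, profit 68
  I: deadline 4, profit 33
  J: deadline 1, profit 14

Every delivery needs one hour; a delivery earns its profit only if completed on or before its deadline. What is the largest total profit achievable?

Take jobs in profit order; each goes to the latest open slot no later than its deadline.
By profit: F(d4,79), G(d2,71), D(d4,69), H(d5,68), C(d5,67), B(d4,37), I(d4,33), E(d3,24), A(d3,22), J(d1,14)
F→slot 4; G→slot 2; D→slot 3; H→slot 5; C→slot 1; B skipped; I skipped; E skipped; A skipped; J skipped.
Profit = 67 + 71 + 69 + 79 + 68 = 354

354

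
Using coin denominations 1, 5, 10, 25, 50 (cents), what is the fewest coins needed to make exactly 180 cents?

180 − 3×50→30 − 1×25→5 − 1×5→0
Total coins = 3 + 1 + 1 = 5

5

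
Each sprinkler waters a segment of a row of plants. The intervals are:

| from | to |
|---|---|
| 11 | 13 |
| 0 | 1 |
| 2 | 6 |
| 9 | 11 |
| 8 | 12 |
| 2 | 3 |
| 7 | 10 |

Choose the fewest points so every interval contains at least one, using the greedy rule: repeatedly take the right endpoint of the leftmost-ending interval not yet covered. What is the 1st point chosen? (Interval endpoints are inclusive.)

1

Process intervals by earliest right end; each time one isn't hit yet, stab at its right endpoint.
By right end: [0,1]  [2,3]  [2,6]  [7,10]  [9,11]  [8,12]  [11,13]
[0,1] uncovered → point at 1; [2,3] uncovered → point at 3; [7,10] uncovered → point at 10; [11,13] uncovered → point at 13.
Points: 1, 3, 10, 13 (4 total).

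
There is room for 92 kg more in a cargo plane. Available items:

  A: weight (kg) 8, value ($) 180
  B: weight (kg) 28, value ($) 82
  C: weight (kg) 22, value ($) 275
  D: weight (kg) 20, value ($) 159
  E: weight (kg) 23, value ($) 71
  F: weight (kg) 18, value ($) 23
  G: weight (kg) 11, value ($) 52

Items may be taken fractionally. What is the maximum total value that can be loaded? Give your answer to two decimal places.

Order: A (180/8=22.50) > C (275/22=12.50) > D (159/20=7.95) > G (52/11=4.73) > E (71/23=3.09) > B (82/28=2.93) > F (23/18=1.28)
Fill: take A (8 @ 180) → take C (22 @ 275) → take D (20 @ 159) → take G (11 @ 52) → take E (23 @ 71) → take 8/28 of B → 23.43; 92/92 used.
Total value = 760.43

760.43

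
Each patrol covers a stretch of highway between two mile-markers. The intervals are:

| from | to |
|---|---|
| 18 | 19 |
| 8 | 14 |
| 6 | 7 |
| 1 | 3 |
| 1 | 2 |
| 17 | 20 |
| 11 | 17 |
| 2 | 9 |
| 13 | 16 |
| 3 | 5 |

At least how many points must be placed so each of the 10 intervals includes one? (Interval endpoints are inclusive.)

5

By right end: [1,2]  [1,3]  [3,5]  [6,7]  [2,9]  [8,14]  [13,16]  [11,17]  [18,19]  [17,20]
[1,2] uncovered → point at 2; [3,5] uncovered → point at 5; [6,7] uncovered → point at 7; [8,14] uncovered → point at 14; [18,19] uncovered → point at 19.
Points: 2, 5, 7, 14, 19 (5 total).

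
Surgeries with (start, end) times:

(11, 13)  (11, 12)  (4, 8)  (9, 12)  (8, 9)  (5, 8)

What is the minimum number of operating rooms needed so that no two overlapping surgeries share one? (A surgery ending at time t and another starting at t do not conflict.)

The answer is the maximum number of intervals overlapping at any instant.
starts: [4, 5, 8, 9, 11, 11]
ends:   [8, 8, 9, 12, 12, 13]
s4→1 s5→2 e8→1 e8→0 s8→1 e9→0 s9→1 s11→2 s11→3  — peak 3.

3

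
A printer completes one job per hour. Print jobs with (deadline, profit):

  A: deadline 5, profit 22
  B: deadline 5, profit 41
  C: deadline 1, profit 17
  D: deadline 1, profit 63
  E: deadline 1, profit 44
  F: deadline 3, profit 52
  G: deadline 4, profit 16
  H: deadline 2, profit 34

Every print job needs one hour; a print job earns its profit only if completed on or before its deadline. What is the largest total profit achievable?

212

Profit order: D=63 F=52 E=44 B=41 H=34 A=22 C=17 G=16
Assign: D→slot 1, F→slot 3, E skipped, B→slot 5, H→slot 2, A→slot 4, C skipped, G skipped.
Slots: [1:D] [2:H] [3:F] [4:A] [5:B]
Profit = 63 + 34 + 52 + 22 + 41 = 212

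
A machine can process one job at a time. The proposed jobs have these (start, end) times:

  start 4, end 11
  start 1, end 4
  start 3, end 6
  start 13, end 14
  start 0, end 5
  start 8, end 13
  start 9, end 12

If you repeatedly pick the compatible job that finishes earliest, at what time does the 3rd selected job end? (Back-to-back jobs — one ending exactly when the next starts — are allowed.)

14

Sorted by end: (1,4)  (0,5)  (3,6)  (4,11)  (9,12)  (8,13)  (13,14)
take (1,4); take (4,11); skip (8,13); take (13,14).
Selected: (1,4) (4,11) (13,14)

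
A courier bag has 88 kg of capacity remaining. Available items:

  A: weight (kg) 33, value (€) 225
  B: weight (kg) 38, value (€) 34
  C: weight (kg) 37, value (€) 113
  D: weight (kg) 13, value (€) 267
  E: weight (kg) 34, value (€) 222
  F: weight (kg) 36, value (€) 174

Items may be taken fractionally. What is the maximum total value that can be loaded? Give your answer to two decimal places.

752.67

Sort by value per unit weight and fill in that order.
Order: D (267/13=20.54) > A (225/33=6.82) > E (222/34=6.53) > F (174/36=4.83) > C (113/37=3.05) > B (34/38=0.89)
Fill: take D (13 @ 267) → take A (33 @ 225) → take E (34 @ 222) → take 8/36 of F → 38.67; 88/88 used.
Total value = 752.67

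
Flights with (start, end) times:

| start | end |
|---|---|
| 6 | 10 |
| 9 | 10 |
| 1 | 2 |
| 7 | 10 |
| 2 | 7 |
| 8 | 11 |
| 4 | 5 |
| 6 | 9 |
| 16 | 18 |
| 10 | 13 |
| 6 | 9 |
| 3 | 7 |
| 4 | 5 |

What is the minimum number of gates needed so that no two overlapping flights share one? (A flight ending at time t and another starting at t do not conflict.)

starts: [1, 2, 3, 4, 4, 6, 6, 6, 7, 8, 9, 10, 16]
ends:   [2, 5, 5, 7, 7, 9, 9, 10, 10, 10, 11, 13, 18]
s1→1 e2→0 s2→1 s3→2 s4→3 s4→4 e5→3 e5→2 s6→3 s6→4 s6→5  — peak 5.

5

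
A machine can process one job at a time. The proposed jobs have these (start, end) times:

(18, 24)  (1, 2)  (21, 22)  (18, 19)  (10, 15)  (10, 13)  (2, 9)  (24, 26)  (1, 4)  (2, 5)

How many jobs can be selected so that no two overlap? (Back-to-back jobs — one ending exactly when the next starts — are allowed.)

Sort by end time and greedily take each interval whose start is ≥ the last chosen end.
By end time: (1,2), (1,4), (2,5), (2,9), (10,13), (10,15), (18,19), (21,22), (18,24), (24,26).
Pick (1,2); next start ≥ 2 → (2,5); next start ≥ 5 → (10,13); next start ≥ 13 → (18,19); next start ≥ 19 → (21,22); next start ≥ 22 → (24,26).
Selected 6 jobs.

6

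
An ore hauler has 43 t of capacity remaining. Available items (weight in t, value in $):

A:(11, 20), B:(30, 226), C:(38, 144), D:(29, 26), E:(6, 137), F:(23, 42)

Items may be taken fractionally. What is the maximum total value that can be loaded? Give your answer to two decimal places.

Order: E (137/6=22.83) > B (226/30=7.53) > C (144/38=3.79) > F (42/23=1.83) > A (20/11=1.82) > D (26/29=0.90)
Fill: take E (6 @ 137) → take B (30 @ 226) → take 7/38 of C → 26.53; 43/43 used.
Total value = 389.53

389.53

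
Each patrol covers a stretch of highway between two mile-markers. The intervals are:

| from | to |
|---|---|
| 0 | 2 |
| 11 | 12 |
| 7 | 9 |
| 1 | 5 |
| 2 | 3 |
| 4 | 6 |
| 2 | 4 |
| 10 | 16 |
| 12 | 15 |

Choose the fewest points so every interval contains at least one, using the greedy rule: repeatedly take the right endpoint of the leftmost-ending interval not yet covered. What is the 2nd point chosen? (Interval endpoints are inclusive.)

Sort by right endpoint; whenever an interval is uncovered, place a point at its right end.
Sorted: [0,2] [2,3] [2,4] [1,5] [4,6] [7,9] [11,12] [12,15] [10,16]
{[0,2],[2,3],[2,4],[1,5]} hit by 2; {[4,6]} hit by 6; {[7,9]} hit by 9; {[11,12],[12,15],[10,16]} hit by 12.
Points: 2, 6, 9, 12 (4 total).

6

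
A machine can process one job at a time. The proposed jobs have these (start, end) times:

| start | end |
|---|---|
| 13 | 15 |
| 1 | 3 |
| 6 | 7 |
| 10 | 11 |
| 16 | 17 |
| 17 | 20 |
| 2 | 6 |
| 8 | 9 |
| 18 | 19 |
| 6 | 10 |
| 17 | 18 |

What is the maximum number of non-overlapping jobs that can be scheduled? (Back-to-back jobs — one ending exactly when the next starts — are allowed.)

8

Order by finish time; keep every interval that doesn't clash with the previous kept one.
Sorted by end: (1,3)  (2,6)  (6,7)  (8,9)  (6,10)  (10,11)  (13,15)  (16,17)  (17,18)  (18,19)  (17,20)
take (1,3); take (6,7); take (8,9); skip (6,10); take (10,11); take (13,15); take (16,17); take (17,18); take (18,19).
Selected 8 jobs.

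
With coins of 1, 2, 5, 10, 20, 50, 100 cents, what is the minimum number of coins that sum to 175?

4

175 = 1×100 + 1×50 + 1×20 + 1×5
Total coins = 1 + 1 + 1 + 1 = 4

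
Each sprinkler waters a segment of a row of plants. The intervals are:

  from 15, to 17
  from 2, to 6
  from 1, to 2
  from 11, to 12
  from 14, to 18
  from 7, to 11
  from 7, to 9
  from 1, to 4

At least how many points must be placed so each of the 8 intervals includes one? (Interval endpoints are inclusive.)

4

Process intervals by earliest right end; each time one isn't hit yet, stab at its right endpoint.
By right end: [1,2]  [1,4]  [2,6]  [7,9]  [7,11]  [11,12]  [15,17]  [14,18]
[1,2] uncovered → point at 2; [7,9] uncovered → point at 9; [11,12] uncovered → point at 12; [15,17] uncovered → point at 17.
Points: 2, 9, 12, 17 (4 total).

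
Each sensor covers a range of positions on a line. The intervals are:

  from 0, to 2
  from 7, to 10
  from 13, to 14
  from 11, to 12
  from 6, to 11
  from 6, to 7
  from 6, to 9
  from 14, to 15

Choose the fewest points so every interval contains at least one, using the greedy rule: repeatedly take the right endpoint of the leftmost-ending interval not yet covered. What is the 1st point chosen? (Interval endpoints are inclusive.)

2

Process intervals by earliest right end; each time one isn't hit yet, stab at its right endpoint.
By right end: [0,2]  [6,7]  [6,9]  [7,10]  [6,11]  [11,12]  [13,14]  [14,15]
[0,2] uncovered → point at 2; [6,7] uncovered → point at 7; [11,12] uncovered → point at 12; [13,14] uncovered → point at 14.
Points: 2, 7, 12, 14 (4 total).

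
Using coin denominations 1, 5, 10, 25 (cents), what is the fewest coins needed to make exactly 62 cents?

Use the largest denomination that fits, subtract, and repeat.
62 − 2×25→12 − 1×10→2 − 2×1→0
Total coins = 2 + 1 + 2 = 5

5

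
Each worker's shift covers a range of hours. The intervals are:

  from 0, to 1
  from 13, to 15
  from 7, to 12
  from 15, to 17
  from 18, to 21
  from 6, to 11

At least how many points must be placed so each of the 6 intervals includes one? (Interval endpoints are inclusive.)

Sort by right endpoint; whenever an interval is uncovered, place a point at its right end.
Sorted: [0,1] [6,11] [7,12] [13,15] [15,17] [18,21]
{[0,1]} hit by 1; {[6,11],[7,12]} hit by 11; {[13,15],[15,17]} hit by 15; {[18,21]} hit by 21.
Points: 1, 11, 15, 21 (4 total).

4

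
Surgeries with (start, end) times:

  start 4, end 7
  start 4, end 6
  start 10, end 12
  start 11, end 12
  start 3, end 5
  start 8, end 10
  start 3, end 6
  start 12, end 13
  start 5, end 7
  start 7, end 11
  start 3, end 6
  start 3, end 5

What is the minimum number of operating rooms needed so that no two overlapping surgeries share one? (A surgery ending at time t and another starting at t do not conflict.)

The answer is the maximum number of intervals overlapping at any instant.
starts: [3, 3, 3, 3, 4, 4, 5, 7, 8, 10, 11, 12]
ends:   [5, 5, 6, 6, 6, 7, 7, 10, 11, 12, 12, 13]
s3→1 s3→2 s3→3 s3→4 s4→5 s4→6  — peak 6.

6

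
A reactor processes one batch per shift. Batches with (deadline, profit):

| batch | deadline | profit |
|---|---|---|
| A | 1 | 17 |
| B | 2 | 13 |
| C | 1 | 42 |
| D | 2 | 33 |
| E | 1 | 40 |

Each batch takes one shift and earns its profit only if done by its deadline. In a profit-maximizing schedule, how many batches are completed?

2

Take jobs in profit order; each goes to the latest open slot no later than its deadline.
Profit order: C=42 E=40 D=33 A=17 B=13
Assign: C→slot 1, E skipped, D→slot 2, A skipped, B skipped.
Slots: [1:C] [2:D]
2 of 5 scheduled.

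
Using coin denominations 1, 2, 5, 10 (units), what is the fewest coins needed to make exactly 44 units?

6

44 − 4×10→4 − 2×2→0
Total coins = 4 + 2 = 6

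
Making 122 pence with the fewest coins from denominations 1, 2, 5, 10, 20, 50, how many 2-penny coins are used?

1

Use the largest denomination that fits, subtract, and repeat.
122 = 2×50 + 1×20 + 1×2
Count of 2: 1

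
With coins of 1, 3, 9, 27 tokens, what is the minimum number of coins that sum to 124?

Use the largest denomination that fits, subtract, and repeat.
124 − 4×27→16 − 1×9→7 − 2×3→1 − 1×1→0
Total coins = 4 + 1 + 2 + 1 = 8

8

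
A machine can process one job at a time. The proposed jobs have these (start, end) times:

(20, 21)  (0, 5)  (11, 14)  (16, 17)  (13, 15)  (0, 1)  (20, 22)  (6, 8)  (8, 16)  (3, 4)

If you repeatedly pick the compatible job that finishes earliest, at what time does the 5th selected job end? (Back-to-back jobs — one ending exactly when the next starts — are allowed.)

By end time: (0,1), (3,4), (0,5), (6,8), (11,14), (13,15), (8,16), (16,17), (20,21), (20,22).
Pick (0,1); next start ≥ 1 → (3,4); next start ≥ 4 → (6,8); next start ≥ 8 → (11,14); next start ≥ 14 → (16,17); next start ≥ 17 → (20,21).
Selected: (0,1) (3,4) (6,8) (11,14) (16,17) (20,21)

17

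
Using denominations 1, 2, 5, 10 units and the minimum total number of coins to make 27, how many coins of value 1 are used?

0

Greedy: take as many of the largest coin as possible, then repeat with the remainder.
27 = 2×10 + 1×5 + 1×2
Count of 1: 0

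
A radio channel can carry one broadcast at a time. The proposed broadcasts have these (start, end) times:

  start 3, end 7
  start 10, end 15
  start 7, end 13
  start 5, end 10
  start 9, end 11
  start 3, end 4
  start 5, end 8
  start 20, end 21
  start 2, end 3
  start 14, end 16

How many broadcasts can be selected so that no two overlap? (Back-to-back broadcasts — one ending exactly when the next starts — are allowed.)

6

By end time: (2,3), (3,4), (3,7), (5,8), (5,10), (9,11), (7,13), (10,15), (14,16), (20,21).
Pick (2,3); next start ≥ 3 → (3,4); next start ≥ 4 → (5,8); next start ≥ 8 → (9,11); next start ≥ 11 → (14,16); next start ≥ 16 → (20,21).
Selected 6 broadcasts.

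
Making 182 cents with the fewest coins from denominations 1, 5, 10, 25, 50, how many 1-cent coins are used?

2

182 − 3×50→32 − 1×25→7 − 1×5→2 − 2×1→0
Count of 1: 2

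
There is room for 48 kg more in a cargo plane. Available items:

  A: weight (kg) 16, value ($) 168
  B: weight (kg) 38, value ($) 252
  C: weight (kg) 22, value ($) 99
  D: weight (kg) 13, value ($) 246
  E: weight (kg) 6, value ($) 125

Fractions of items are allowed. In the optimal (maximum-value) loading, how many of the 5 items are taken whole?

3

Sort by value per unit weight and fill in that order.
Ratios (sorted): E 20.83, D 18.92, A 10.50, B 6.63, C 4.50
take E (6 @ 125); take D (13 @ 246); take A (16 @ 168); take 13/38 of B → 86.21. Capacity used 48/48.
3 item(s) taken whole; one partial (take 13/38 of B).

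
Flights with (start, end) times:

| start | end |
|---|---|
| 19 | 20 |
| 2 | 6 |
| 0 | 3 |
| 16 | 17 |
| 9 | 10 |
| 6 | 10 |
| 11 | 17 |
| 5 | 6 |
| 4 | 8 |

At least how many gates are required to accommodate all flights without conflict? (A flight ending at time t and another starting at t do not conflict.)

3

Count concurrent intervals with a sweep; the peak is the room count.
starts: [0, 2, 4, 5, 6, 9, 11, 16, 19]
ends:   [3, 6, 6, 8, 10, 10, 17, 17, 20]
s0→1 s2→2 e3→1 s4→2 s5→3  — peak 3.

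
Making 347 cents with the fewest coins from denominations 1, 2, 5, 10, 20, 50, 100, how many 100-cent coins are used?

3

347 − 3×100→47 − 2×20→7 − 1×5→2 − 1×2→0
Count of 100: 3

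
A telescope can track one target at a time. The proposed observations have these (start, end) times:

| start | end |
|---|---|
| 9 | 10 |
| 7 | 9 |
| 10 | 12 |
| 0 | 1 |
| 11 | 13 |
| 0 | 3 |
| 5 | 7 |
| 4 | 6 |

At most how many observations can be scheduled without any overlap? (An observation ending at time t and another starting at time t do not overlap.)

Order by finish time; keep every interval that doesn't clash with the previous kept one.
Sorted by end: (0,1)  (0,3)  (4,6)  (5,7)  (7,9)  (9,10)  (10,12)  (11,13)
take (0,1); skip (0,3); take (4,6); take (7,9); take (9,10); take (10,12); skip (11,13).
Selected 5 observations.

5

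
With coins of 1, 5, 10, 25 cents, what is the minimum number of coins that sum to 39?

39 = 1×25 + 1×10 + 4×1
Total coins = 1 + 1 + 4 = 6

6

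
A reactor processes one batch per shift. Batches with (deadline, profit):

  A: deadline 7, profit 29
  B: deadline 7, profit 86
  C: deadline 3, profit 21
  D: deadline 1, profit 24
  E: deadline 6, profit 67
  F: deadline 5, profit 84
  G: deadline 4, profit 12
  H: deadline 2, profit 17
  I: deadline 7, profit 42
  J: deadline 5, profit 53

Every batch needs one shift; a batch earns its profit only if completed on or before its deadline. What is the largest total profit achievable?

By profit: B(d7,86), F(d5,84), E(d6,67), J(d5,53), I(d7,42), A(d7,29), D(d1,24), C(d3,21), H(d2,17), G(d4,12)
B→slot 7; F→slot 5; E→slot 6; J→slot 4; I→slot 3; A→slot 2; D→slot 1; C skipped; H skipped; G skipped.
Profit = 24 + 29 + 42 + 53 + 84 + 67 + 86 = 385

385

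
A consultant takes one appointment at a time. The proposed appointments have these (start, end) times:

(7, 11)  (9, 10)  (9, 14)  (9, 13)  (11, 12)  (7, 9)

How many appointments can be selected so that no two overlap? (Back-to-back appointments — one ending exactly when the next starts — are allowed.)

3

Sort by end time and greedily take each interval whose start is ≥ the last chosen end.
Sorted by end: (7,9)  (9,10)  (7,11)  (11,12)  (9,13)  (9,14)
take (7,9); take (9,10); take (11,12).
Selected 3 appointments.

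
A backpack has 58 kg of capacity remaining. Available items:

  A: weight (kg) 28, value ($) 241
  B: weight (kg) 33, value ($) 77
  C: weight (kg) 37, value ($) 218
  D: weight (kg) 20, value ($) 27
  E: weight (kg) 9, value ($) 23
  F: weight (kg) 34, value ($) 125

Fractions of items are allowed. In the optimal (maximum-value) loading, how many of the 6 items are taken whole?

1

Order: A (241/28=8.61) > C (218/37=5.89) > F (125/34=3.68) > E (23/9=2.56) > B (77/33=2.33) > D (27/20=1.35)
Fill: take A (28 @ 241) → take 30/37 of C → 176.76; 58/58 used.
1 item(s) taken whole; one partial (take 30/37 of C).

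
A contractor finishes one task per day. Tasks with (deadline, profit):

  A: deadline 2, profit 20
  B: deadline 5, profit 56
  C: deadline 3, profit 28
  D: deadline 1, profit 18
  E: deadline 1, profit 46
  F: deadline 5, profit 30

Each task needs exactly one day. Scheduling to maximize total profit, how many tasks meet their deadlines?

Take jobs in profit order; each goes to the latest open slot no later than its deadline.
By profit: B(d5,56), E(d1,46), F(d5,30), C(d3,28), A(d2,20), D(d1,18)
B→slot 5; E→slot 1; F→slot 4; C→slot 3; A→slot 2; D skipped.
5 of 6 scheduled.

5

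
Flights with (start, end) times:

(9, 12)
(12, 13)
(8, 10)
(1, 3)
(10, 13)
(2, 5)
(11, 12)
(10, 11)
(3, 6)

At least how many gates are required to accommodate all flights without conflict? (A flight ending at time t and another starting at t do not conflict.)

3

Events (time:±→running): 1:+→1 2:+→2 3:-→1 3:+→2 5:-→1 6:-→0 8:+→1 9:+→2 10:-→1 10:+→2 10:+→3 … peak 3.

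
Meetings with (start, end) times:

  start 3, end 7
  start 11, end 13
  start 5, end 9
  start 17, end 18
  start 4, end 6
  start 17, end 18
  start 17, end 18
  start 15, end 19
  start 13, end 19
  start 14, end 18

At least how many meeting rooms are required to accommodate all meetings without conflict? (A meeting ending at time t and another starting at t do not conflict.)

6

Count concurrent intervals with a sweep; the peak is the room count.
starts: [3, 4, 5, 11, 13, 14, 15, 17, 17, 17]
ends:   [6, 7, 9, 13, 18, 18, 18, 18, 19, 19]
s3→1 s4→2 s5→3 e6→2 e7→1 e9→0 s11→1 e13→0 s13→1 s14→2 s15→3 s17→4 s17→5 s17→6  — peak 6.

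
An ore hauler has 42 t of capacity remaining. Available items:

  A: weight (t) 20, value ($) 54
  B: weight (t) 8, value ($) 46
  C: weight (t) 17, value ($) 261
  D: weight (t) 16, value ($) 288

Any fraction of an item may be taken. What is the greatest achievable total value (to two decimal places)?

597.70

Greedy by value/weight ratio, highest first.
Ratios (sorted): D 18.00, C 15.35, B 5.75, A 2.70
take D (16 @ 288); take C (17 @ 261); take B (8 @ 46); take 1/20 of A → 2.70. Capacity used 42/42.
Total value = 597.70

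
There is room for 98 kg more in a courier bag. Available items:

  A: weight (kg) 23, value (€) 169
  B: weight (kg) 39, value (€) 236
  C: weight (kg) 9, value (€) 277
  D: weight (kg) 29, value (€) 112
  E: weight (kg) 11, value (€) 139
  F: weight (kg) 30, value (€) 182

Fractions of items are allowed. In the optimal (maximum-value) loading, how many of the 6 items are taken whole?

4

Ratios (sorted): C 30.78, E 12.64, A 7.35, F 6.07, B 6.05, D 3.86
take C (9 @ 277); take E (11 @ 139); take A (23 @ 169); take F (30 @ 182); take 25/39 of B → 151.28. Capacity used 98/98.
4 item(s) taken whole; one partial (take 25/39 of B).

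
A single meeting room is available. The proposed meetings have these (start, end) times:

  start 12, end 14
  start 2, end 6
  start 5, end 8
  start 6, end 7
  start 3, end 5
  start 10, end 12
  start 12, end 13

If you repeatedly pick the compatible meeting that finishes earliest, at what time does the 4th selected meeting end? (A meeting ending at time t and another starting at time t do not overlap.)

13

Sorted by end: (3,5)  (2,6)  (6,7)  (5,8)  (10,12)  (12,13)  (12,14)
take (3,5); take (6,7); skip (5,8); take (10,12); take (12,13).
Selected: (3,5) (6,7) (10,12) (12,13)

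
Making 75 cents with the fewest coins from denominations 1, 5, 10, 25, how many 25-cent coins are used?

3

Use the largest denomination that fits, subtract, and repeat.
75 − 3×25→0
Count of 25: 3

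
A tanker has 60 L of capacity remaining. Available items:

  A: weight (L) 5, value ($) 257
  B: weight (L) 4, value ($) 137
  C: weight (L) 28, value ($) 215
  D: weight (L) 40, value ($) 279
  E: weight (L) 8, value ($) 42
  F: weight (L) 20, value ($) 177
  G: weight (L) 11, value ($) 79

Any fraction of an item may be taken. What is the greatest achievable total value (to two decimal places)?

Ratios (sorted): A 51.40, B 34.25, F 8.85, C 7.68, G 7.18, D 6.97, E 5.25
take A (5 @ 257); take B (4 @ 137); take F (20 @ 177); take C (28 @ 215); take 3/11 of G → 21.55. Capacity used 60/60.
Total value = 807.55

807.55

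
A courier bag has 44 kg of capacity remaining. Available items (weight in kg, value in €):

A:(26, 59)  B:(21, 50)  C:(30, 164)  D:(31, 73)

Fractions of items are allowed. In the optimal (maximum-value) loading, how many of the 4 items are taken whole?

Sort by value per unit weight and fill in that order.
Order: C (164/30=5.47) > B (50/21=2.38) > D (73/31=2.35) > A (59/26=2.27)
Fill: take C (30 @ 164) → take 14/21 of B → 33.33; 44/44 used.
1 item(s) taken whole; one partial (take 14/21 of B).

1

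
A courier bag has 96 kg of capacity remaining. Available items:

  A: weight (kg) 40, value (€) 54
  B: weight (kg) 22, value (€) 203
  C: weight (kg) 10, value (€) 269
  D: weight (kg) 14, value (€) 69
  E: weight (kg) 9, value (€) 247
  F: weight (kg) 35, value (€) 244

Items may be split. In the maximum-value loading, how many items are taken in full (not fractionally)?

Ratios (sorted): E 27.44, C 26.90, B 9.23, F 6.97, D 4.93, A 1.35
take E (9 @ 247); take C (10 @ 269); take B (22 @ 203); take F (35 @ 244); take D (14 @ 69); take 6/40 of A → 8.10. Capacity used 96/96.
5 item(s) taken whole; one partial (take 6/40 of A).

5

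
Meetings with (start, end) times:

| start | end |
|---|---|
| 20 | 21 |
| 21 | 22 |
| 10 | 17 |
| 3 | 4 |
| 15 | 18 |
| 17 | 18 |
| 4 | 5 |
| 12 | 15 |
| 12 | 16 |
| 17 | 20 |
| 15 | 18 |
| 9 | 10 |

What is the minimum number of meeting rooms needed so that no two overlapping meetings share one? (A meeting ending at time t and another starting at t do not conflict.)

4

Events (time:±→running): 3:+→1 4:-→0 4:+→1 5:-→0 9:+→1 10:-→0 10:+→1 12:+→2 12:+→3 15:-→2 15:+→3 15:+→4 … peak 4.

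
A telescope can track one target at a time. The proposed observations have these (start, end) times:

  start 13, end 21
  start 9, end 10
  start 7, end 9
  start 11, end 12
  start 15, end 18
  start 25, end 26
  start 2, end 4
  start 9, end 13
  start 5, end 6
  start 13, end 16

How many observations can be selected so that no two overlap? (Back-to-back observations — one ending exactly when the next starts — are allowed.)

Greedy by earliest finish: after sorting by end time, pick each interval compatible with the last pick.
Sorted by end: (2,4)  (5,6)  (7,9)  (9,10)  (11,12)  (9,13)  (13,16)  (15,18)  (13,21)  (25,26)
take (2,4); take (5,6); take (7,9); take (9,10); take (11,12); take (13,16); skip (15,18); skip (13,21); take (25,26).
Selected 7 observations.

7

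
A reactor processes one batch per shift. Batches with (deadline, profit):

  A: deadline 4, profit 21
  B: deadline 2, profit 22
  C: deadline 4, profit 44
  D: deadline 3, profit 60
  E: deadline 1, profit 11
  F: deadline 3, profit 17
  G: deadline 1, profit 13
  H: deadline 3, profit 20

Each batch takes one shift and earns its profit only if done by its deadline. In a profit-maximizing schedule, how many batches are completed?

Take jobs in profit order; each goes to the latest open slot no later than its deadline.
Profit order: D=60 C=44 B=22 A=21 H=20 F=17 G=13 E=11
Assign: D→slot 3, C→slot 4, B→slot 2, A→slot 1, H skipped, F skipped, G skipped, E skipped.
Slots: [1:A] [2:B] [3:D] [4:C]
4 of 8 scheduled.

4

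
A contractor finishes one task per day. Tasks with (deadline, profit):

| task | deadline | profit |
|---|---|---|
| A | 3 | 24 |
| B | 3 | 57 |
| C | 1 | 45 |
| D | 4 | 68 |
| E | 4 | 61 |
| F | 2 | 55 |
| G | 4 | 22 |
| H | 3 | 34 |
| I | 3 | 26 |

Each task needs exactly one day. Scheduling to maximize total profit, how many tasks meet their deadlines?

Take jobs in profit order; each goes to the latest open slot no later than its deadline.
By profit: D(d4,68), E(d4,61), B(d3,57), F(d2,55), C(d1,45), H(d3,34), I(d3,26), A(d3,24), G(d4,22)
D→slot 4; E→slot 3; B→slot 2; F→slot 1; C skipped; H skipped; I skipped; A skipped; G skipped.
4 of 9 scheduled.

4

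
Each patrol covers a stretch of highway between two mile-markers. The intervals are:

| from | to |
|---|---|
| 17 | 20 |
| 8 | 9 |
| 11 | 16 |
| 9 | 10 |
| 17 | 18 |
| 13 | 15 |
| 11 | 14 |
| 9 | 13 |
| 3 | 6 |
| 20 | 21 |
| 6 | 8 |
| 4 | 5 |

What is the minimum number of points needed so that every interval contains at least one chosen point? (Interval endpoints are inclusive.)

6

By right end: [4,5]  [3,6]  [6,8]  [8,9]  [9,10]  [9,13]  [11,14]  [13,15]  [11,16]  [17,18]  [17,20]  [20,21]
[4,5] uncovered → point at 5; [6,8] uncovered → point at 8; [9,10] uncovered → point at 10; [11,14] uncovered → point at 14; [17,18] uncovered → point at 18; [20,21] uncovered → point at 21.
Points: 5, 8, 10, 14, 18, 21 (6 total).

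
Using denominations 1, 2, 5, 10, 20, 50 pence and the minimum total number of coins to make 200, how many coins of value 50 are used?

Greedy: take as many of the largest coin as possible, then repeat with the remainder.
200 = 4×50
Count of 50: 4

4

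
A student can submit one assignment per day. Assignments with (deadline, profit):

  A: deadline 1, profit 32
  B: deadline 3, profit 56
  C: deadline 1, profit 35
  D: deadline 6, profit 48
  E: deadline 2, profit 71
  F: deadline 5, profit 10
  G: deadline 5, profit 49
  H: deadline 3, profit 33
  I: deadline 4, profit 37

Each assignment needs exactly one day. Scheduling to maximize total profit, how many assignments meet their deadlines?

6

Sort by profit descending; place each in the latest free slot ≤ its deadline.
Profit order: E=71 B=56 G=49 D=48 I=37 C=35 H=33 A=32 F=10
Assign: E→slot 2, B→slot 3, G→slot 5, D→slot 6, I→slot 4, C→slot 1, H skipped, A skipped, F skipped.
Slots: [1:C] [2:E] [3:B] [4:I] [5:G] [6:D]
6 of 9 scheduled.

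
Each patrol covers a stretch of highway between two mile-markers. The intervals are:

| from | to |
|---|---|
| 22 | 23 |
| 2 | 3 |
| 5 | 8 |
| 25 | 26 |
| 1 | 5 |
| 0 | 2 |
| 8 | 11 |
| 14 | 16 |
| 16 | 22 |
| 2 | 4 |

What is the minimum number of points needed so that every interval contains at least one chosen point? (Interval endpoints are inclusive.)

5

Process intervals by earliest right end; each time one isn't hit yet, stab at its right endpoint.
By right end: [0,2]  [2,3]  [2,4]  [1,5]  [5,8]  [8,11]  [14,16]  [16,22]  [22,23]  [25,26]
[0,2] uncovered → point at 2; [5,8] uncovered → point at 8; [14,16] uncovered → point at 16; [22,23] uncovered → point at 23; [25,26] uncovered → point at 26.
Points: 2, 8, 16, 23, 26 (5 total).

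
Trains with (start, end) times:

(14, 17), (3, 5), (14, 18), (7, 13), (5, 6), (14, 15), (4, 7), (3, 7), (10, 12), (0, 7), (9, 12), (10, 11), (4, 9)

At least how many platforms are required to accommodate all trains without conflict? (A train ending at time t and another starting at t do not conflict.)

Events (time:±→running): 0:+→1 3:+→2 3:+→3 4:+→4 4:+→5 … peak 5.

5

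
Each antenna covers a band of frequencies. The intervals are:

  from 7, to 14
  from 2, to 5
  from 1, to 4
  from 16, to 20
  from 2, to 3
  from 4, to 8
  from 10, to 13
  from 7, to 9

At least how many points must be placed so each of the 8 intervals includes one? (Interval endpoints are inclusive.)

Process intervals by earliest right end; each time one isn't hit yet, stab at its right endpoint.
By right end: [2,3]  [1,4]  [2,5]  [4,8]  [7,9]  [10,13]  [7,14]  [16,20]
[2,3] uncovered → point at 3; [4,8] uncovered → point at 8; [10,13] uncovered → point at 13; [16,20] uncovered → point at 20.
Points: 3, 8, 13, 20 (4 total).

4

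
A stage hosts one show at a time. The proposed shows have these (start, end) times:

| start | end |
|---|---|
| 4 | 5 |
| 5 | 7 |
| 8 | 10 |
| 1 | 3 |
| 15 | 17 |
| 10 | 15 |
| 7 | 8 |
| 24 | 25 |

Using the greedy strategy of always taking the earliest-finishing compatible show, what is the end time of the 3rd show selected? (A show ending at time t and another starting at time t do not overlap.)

7

By end time: (1,3), (4,5), (5,7), (7,8), (8,10), (10,15), (15,17), (24,25).
Pick (1,3); next start ≥ 3 → (4,5); next start ≥ 5 → (5,7); next start ≥ 7 → (7,8); next start ≥ 8 → (8,10); next start ≥ 10 → (10,15); next start ≥ 15 → (15,17); next start ≥ 17 → (24,25).
Selected: (1,3) (4,5) (5,7) (7,8) (8,10) (10,15) (15,17) (24,25)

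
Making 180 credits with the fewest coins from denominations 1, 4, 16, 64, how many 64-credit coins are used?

2

180 − 2×64→52 − 3×16→4 − 1×4→0
Count of 64: 2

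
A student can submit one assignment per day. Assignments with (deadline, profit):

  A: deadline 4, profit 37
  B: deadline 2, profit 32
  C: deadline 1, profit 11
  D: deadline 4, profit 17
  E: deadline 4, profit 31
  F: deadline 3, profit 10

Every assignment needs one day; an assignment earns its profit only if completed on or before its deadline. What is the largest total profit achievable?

By profit: A(d4,37), B(d2,32), E(d4,31), D(d4,17), C(d1,11), F(d3,10)
A→slot 4; B→slot 2; E→slot 3; D→slot 1; C skipped; F skipped.
Profit = 17 + 32 + 31 + 37 = 117

117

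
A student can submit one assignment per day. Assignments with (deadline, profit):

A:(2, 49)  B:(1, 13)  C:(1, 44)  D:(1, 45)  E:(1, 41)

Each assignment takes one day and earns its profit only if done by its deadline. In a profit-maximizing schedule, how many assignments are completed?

2

By profit: A(d2,49), D(d1,45), C(d1,44), E(d1,41), B(d1,13)
A→slot 2; D→slot 1; C skipped; E skipped; B skipped.
2 of 5 scheduled.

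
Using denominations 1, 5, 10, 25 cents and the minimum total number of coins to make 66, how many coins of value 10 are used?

Greedy: take as many of the largest coin as possible, then repeat with the remainder.
66 = 2×25 + 1×10 + 1×5 + 1×1
Count of 10: 1

1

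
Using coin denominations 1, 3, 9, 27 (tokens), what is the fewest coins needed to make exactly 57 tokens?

3

57 = 2×27 + 1×3
Total coins = 2 + 1 = 3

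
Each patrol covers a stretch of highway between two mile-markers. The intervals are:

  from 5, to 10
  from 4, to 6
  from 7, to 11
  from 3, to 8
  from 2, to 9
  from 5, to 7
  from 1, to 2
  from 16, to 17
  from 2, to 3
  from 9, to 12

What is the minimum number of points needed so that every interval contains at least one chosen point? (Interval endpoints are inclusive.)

Sort by right endpoint; whenever an interval is uncovered, place a point at its right end.
Sorted: [1,2] [2,3] [4,6] [5,7] [3,8] [2,9] [5,10] [7,11] [9,12] [16,17]
{[1,2],[2,3]} hit by 2; {[4,6],[5,7],[3,8],[2,9],[5,10]} hit by 6; {[7,11],[9,12]} hit by 11; {[16,17]} hit by 17.
Points: 2, 6, 11, 17 (4 total).

4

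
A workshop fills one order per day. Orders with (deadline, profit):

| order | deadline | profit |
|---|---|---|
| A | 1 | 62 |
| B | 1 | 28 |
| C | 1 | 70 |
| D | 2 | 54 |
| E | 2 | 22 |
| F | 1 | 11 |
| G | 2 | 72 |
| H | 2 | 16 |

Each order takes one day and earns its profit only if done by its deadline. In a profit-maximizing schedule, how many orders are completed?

2

Sort by profit descending; place each in the latest free slot ≤ its deadline.
By profit: G(d2,72), C(d1,70), A(d1,62), D(d2,54), B(d1,28), E(d2,22), H(d2,16), F(d1,11)
G→slot 2; C→slot 1; A skipped; D skipped; B skipped; E skipped; H skipped; F skipped.
2 of 8 scheduled.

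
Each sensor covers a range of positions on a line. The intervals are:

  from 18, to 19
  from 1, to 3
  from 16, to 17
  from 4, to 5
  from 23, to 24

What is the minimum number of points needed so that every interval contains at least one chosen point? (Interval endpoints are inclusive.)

5

By right end: [1,3]  [4,5]  [16,17]  [18,19]  [23,24]
[1,3] uncovered → point at 3; [4,5] uncovered → point at 5; [16,17] uncovered → point at 17; [18,19] uncovered → point at 19; [23,24] uncovered → point at 24.
Points: 3, 5, 17, 19, 24 (5 total).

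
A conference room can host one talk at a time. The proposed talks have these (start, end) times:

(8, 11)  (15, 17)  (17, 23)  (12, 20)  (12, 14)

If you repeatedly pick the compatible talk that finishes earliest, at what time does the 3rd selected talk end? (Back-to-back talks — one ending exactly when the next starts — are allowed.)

Order by finish time; keep every interval that doesn't clash with the previous kept one.
Sorted by end: (8,11)  (12,14)  (15,17)  (12,20)  (17,23)
take (8,11); take (12,14); take (15,17); skip (12,20); take (17,23).
Selected: (8,11) (12,14) (15,17) (17,23)

17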